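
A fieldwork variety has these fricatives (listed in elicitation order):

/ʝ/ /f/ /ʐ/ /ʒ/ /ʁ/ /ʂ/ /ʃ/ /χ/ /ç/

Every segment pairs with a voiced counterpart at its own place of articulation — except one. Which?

/f/

Postalveolar: /ʃ/ ~ /ʒ/
Retroflex: /ʂ/ ~ /ʐ/
Palatal: /ç/ ~ /ʝ/
Uvular: /χ/ ~ /ʁ/
Labiodental: only /f/ (voiceless); no voiced partner.
So /f/ is the unpaired segment.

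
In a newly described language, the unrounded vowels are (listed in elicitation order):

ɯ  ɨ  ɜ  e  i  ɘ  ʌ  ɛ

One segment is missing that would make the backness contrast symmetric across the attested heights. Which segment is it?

high: front /i/, central /ɨ/, back /ɯ/.
high-mid: front /e/, central /ɘ/, back —.
low-mid: front /ɛ/, central /ɜ/, back /ʌ/.
The high-mid row has no back member, so the gap is the high-mid back unrounded vowel /ɤ/.

/ɤ/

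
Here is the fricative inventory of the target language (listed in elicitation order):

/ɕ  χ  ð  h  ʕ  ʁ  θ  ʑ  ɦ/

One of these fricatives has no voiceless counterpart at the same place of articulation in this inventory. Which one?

Dental: /θ/ ~ /ð/
Alveolo-palatal: /ɕ/ ~ /ʑ/
Uvular: /χ/ ~ /ʁ/
Glottal: /h/ ~ /ɦ/
Pharyngeal: only /ʕ/ (voiced); no voiceless partner.
So /ʕ/ is the unpaired segment.

/ʕ/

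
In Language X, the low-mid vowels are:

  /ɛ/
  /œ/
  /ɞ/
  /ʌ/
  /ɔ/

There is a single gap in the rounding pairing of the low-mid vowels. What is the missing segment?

/ɜ/

backness          unrounded  rounded 
front             ɛ         œ       
central           —         ɞ       
back              ʌ         ɔ       
The central row has no unrounded member, so the gap is the central unrounded vowel /ɜ/.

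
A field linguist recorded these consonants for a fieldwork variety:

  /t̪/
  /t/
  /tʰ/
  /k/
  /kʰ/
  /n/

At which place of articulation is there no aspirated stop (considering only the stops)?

dental

place of articulation  plain     aspirated
dental            t̪        —       
alveolar          t         tʰ      
velar             k         kʰ      
Every place of articulation has an aspirated member except dental, where /t̪ʰ/ would be expected.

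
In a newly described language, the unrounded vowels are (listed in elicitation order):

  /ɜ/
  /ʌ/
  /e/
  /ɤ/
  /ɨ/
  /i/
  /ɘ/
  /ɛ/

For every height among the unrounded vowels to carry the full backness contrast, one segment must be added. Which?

height            front     central   back    
high              i         ɨ         —       
high-mid          e         ɘ         ɤ       
low-mid           ɛ         ɜ         ʌ       
The high row has no back member, so the gap is the high back unrounded vowel /ɯ/.

/ɯ/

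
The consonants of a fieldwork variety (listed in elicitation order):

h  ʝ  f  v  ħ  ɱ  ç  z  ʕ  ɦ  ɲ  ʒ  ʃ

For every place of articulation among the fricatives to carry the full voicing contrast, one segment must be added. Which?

labiodental: voiceless /f/, voiced /v/.
alveolar: voiceless —, voiced /z/.
postalveolar: voiceless /ʃ/, voiced /ʒ/.
palatal: voiceless /ç/, voiced /ʝ/.
pharyngeal: voiceless /ħ/, voiced /ʕ/.
glottal: voiceless /h/, voiced /ɦ/.
The alveolar row has no voiceless member, so the gap is the voiceless alveolar fricative /s/.

/s/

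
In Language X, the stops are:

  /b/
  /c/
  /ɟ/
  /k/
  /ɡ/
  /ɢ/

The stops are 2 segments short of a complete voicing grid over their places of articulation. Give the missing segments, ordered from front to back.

/p/, /q/

bilabial: voiceless —, voiced /b/.
palatal: voiceless /c/, voiced /ɟ/.
velar: voiceless /k/, voiced /ɡ/.
uvular: voiceless —, voiced /ɢ/.
Gaps, from front to back: bilabial lacks voiceless (/p/); uvular lacks voiceless (/q/).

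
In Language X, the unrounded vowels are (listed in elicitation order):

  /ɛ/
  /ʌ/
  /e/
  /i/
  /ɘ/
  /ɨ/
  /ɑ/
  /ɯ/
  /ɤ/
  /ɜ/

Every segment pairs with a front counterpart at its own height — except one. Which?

/ɑ/

High: /i/ ~ /ɨ/ ~ /ɯ/
High-mid: /e/ ~ /ɘ/ ~ /ɤ/
Low-mid: /ɛ/ ~ /ɜ/ ~ /ʌ/
Low: only /ɑ/ (back); no front partner.
So /ɑ/ is the unpaired segment.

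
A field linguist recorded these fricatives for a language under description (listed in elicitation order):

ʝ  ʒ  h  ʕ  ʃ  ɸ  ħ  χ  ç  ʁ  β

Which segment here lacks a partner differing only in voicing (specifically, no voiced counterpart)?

Bilabial: /ɸ/ ~ /β/
Postalveolar: /ʃ/ ~ /ʒ/
Palatal: /ç/ ~ /ʝ/
Uvular: /χ/ ~ /ʁ/
Pharyngeal: /ħ/ ~ /ʕ/
Glottal: only /h/ (voiceless); no voiced partner.
So /h/ is the unpaired segment.

/h/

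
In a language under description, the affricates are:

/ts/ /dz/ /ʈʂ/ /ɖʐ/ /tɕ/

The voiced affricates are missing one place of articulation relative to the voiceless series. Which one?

alveolar: voiceless /ts/, voiced /dz/.
retroflex: voiceless /ʈʂ/, voiced /ɖʐ/.
alveolo-palatal: voiceless /tɕ/, voiced —.
Every place of articulation has a voiced member except alveolo-palatal, where /dʑ/ would be expected.

alveolo-palatal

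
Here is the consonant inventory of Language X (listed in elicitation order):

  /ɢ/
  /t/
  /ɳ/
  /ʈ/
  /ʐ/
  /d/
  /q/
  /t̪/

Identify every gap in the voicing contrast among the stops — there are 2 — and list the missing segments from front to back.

place of articulation  voiceless  voiced  
dental            t̪        —       
alveolar          t         d       
retroflex         ʈ         —       
uvular            q         ɢ       
Gaps, from front to back: dental lacks voiced (/d̪/); retroflex lacks voiced (/ɖ/).

/d̪/, /ɖ/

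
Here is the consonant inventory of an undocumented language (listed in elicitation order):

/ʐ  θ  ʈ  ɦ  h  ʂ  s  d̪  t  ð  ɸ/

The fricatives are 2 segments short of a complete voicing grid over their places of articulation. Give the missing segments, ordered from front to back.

place of articulation  voiceless  voiced  
bilabial          ɸ         —       
dental            θ         ð       
alveolar          s         —       
retroflex         ʂ         ʐ       
glottal           h         ɦ       
Gaps, from front to back: bilabial lacks voiced (/β/); alveolar lacks voiced (/z/).

/β/, /z/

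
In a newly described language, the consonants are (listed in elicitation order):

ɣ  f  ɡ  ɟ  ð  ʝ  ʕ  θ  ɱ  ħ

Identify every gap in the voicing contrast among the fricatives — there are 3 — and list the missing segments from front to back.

/v/, /ç/, /x/

labiodental: voiceless /f/, voiced —.
dental: voiceless /θ/, voiced /ð/.
palatal: voiceless —, voiced /ʝ/.
velar: voiceless —, voiced /ɣ/.
pharyngeal: voiceless /ħ/, voiced /ʕ/.
Gaps, from front to back: labiodental lacks voiced (/v/); palatal lacks voiceless (/ç/); velar lacks voiceless (/x/).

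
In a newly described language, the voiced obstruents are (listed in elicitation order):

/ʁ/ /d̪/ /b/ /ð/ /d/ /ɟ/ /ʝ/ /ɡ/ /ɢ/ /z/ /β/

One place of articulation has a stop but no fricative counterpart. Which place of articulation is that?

velar

bilabial: stop /b/, fricative /β/.
dental: stop /d̪/, fricative /ð/.
alveolar: stop /d/, fricative /z/.
palatal: stop /ɟ/, fricative /ʝ/.
velar: stop /ɡ/, fricative —.
uvular: stop /ɢ/, fricative /ʁ/.
Every place of articulation has a fricative member except velar, where /ɣ/ would be expected.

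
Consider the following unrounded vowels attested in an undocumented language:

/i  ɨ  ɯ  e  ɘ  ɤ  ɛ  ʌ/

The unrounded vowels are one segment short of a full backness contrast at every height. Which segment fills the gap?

/ɜ/

high: front /i/, central /ɨ/, back /ɯ/.
high-mid: front /e/, central /ɘ/, back /ɤ/.
low-mid: front /ɛ/, central —, back /ʌ/.
The low-mid row has no central member, so the gap is the low-mid central unrounded vowel /ɜ/.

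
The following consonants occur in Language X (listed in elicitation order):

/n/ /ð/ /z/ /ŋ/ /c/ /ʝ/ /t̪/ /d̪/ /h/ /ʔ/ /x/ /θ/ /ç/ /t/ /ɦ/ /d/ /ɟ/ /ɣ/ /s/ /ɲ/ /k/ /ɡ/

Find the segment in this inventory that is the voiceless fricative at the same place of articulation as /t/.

/s/

/t/ is a voiceless alveolar stop.
The voiceless fricative at the same place is a voiceless alveolar fricative — in this inventory, /s/.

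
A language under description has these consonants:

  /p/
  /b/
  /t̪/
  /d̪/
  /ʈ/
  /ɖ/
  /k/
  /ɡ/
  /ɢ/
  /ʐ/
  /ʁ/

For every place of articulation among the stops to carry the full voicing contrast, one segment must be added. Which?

Voiceless: /p/ (bilabial), /t̪/ (dental), /ʈ/ (retroflex), /k/ (velar).
Voiced: /b/ (bilabial), /d̪/ (dental), /ɖ/ (retroflex), /ɡ/ (velar), /ɢ/ (uvular).
The uvular row has no voiceless member, so the gap is the voiceless uvular stop /q/.

/q/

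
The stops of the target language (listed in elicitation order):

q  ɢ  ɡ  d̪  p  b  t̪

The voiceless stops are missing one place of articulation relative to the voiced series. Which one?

velar

Voiceless: /p/ (bilabial), /t̪/ (dental), /q/ (uvular).
Voiced: /b/ (bilabial), /d̪/ (dental), /ɡ/ (velar), /ɢ/ (uvular).
Every place of articulation has a voiceless member except velar, where /k/ would be expected.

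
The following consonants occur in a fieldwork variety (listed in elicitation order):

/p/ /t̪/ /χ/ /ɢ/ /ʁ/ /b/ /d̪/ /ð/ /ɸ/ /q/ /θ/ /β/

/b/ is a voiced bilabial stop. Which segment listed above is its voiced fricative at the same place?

/β/

The voiced fricative at the same place is a voiced bilabial fricative — in this inventory, /β/.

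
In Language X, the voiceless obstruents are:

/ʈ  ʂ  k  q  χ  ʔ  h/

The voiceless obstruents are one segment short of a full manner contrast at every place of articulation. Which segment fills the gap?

retroflex: stop /ʈ/, fricative /ʂ/.
velar: stop /k/, fricative —.
uvular: stop /q/, fricative /χ/.
glottal: stop /ʔ/, fricative /h/.
The velar row has no fricative member, so the gap is the velar fricative /x/.

/x/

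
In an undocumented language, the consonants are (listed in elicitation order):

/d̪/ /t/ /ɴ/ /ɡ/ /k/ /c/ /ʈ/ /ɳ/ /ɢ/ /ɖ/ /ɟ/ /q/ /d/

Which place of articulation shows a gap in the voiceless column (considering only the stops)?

dental

place of articulation  voiceless  voiced  
dental            —         d̪      
alveolar          t         d       
retroflex         ʈ         ɖ       
palatal           c         ɟ       
velar             k         ɡ       
uvular            q         ɢ       
Every place of articulation has a voiceless member except dental, where /t̪/ would be expected.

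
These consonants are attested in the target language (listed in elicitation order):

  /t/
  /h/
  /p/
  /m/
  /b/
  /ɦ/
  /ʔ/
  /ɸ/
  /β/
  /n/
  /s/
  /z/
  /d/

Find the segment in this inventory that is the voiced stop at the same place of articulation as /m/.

/m/ is a bilabial nasal.
The voiced stop at the same place is a voiced bilabial stop — in this inventory, /b/.

/b/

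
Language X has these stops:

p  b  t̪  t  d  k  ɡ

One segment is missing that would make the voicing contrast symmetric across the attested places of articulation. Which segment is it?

/d̪/

place of articulation  voiceless  voiced  
bilabial          p         b       
dental            t̪        —       
alveolar          t         d       
velar             k         ɡ       
The dental row has no voiced member, so the gap is the voiced dental stop /d̪/.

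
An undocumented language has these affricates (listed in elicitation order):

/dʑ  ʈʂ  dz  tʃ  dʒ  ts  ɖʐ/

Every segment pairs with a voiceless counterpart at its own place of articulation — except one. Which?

Alveolar: /ts/ ~ /dz/
Postalveolar: /tʃ/ ~ /dʒ/
Retroflex: /ʈʂ/ ~ /ɖʐ/
Alveolo-palatal: only /dʑ/ (voiced); no voiceless partner.
So /dʑ/ is the unpaired segment.

/dʑ/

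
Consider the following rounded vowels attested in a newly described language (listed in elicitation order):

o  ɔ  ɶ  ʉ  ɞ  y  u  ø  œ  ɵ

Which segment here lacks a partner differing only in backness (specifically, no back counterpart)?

High: /y/ ~ /ʉ/ ~ /u/
High-mid: /ø/ ~ /ɵ/ ~ /o/
Low-mid: /œ/ ~ /ɞ/ ~ /ɔ/
Low: only /ɶ/ (front); no back partner.
So /ɶ/ is the unpaired segment.

/ɶ/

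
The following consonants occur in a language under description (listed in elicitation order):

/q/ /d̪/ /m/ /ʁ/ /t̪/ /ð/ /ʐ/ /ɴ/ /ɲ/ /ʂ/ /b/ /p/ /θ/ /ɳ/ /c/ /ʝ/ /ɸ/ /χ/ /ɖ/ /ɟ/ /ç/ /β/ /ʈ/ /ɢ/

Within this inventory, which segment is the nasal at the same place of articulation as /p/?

/m/

/p/ is a voiceless bilabial stop.
The nasal at the same place is a bilabial nasal — in this inventory, /m/.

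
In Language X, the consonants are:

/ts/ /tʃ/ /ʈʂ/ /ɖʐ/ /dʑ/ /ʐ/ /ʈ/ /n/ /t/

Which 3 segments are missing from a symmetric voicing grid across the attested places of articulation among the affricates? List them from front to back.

Voiceless: /ts/ (alveolar), /tʃ/ (postalveolar), /ʈʂ/ (retroflex).
Voiced: /ɖʐ/ (retroflex), /dʑ/ (alveolo-palatal).
Gaps, from front to back: alveolar lacks voiced (/dz/); postalveolar lacks voiced (/dʒ/); alveolo-palatal lacks voiceless (/tɕ/).

/dz/, /dʒ/, /tɕ/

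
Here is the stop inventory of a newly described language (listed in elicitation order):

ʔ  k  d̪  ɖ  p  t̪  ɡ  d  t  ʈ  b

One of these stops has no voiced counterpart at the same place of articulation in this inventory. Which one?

/ʔ/

Bilabial: /p/ ~ /b/
Dental: /t̪/ ~ /d̪/
Alveolar: /t/ ~ /d/
Retroflex: /ʈ/ ~ /ɖ/
Velar: /k/ ~ /ɡ/
Glottal: only /ʔ/ (voiceless); no voiced partner.
So /ʔ/ is the unpaired segment.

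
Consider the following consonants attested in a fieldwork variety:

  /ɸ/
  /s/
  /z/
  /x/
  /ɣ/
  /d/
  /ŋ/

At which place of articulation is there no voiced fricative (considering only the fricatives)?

bilabial

place of articulation  voiceless  voiced  
bilabial          ɸ         —       
alveolar          s         z       
velar             x         ɣ       
Every place of articulation has a voiced member except bilabial, where /β/ would be expected.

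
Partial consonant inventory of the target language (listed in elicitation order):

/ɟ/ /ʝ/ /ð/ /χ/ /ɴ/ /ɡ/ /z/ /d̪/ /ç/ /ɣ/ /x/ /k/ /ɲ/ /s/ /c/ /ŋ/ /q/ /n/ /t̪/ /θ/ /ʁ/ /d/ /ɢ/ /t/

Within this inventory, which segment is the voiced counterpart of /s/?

/s/ is a voiceless alveolar fricative.
The voiced counterpart is a voiced alveolar fricative — in this inventory, /z/.

/z/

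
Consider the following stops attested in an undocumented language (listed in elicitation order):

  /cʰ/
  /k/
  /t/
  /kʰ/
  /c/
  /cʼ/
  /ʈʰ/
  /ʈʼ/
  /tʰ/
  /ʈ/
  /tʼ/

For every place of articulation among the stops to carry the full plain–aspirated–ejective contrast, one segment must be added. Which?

place of articulation  plain     aspirated  ejective
alveolar          t         tʰ        tʼ      
retroflex         ʈ         ʈʰ        ʈʼ      
palatal           c         cʰ        cʼ      
velar             k         kʰ        —       
The velar row has no ejective member, so the gap is the ejective velar stop /kʼ/.

/kʼ/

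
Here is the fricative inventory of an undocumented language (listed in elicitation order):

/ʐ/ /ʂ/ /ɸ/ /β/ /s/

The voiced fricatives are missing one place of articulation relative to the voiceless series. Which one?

alveolar

Voiceless: /ɸ/ (bilabial), /s/ (alveolar), /ʂ/ (retroflex).
Voiced: /β/ (bilabial), /ʐ/ (retroflex).
Every place of articulation has a voiced member except alveolar, where /z/ would be expected.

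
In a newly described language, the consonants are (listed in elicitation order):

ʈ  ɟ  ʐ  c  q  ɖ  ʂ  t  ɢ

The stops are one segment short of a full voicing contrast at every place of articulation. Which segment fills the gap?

alveolar: voiceless /t/, voiced —.
retroflex: voiceless /ʈ/, voiced /ɖ/.
palatal: voiceless /c/, voiced /ɟ/.
uvular: voiceless /q/, voiced /ɢ/.
The alveolar row has no voiced member, so the gap is the voiced alveolar stop /d/.

/d/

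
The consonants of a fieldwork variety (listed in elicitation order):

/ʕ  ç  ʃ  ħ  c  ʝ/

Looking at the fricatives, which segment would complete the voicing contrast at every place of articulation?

postalveolar: voiceless /ʃ/, voiced —.
palatal: voiceless /ç/, voiced /ʝ/.
pharyngeal: voiceless /ħ/, voiced /ʕ/.
The postalveolar row has no voiced member, so the gap is the voiced postalveolar fricative /ʒ/.

/ʒ/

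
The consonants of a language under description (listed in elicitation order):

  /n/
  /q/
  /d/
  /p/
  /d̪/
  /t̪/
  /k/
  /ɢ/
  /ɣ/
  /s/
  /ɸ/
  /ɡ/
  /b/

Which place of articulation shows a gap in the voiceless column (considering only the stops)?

alveolar

place of articulation  voiceless  voiced  
bilabial          p         b       
dental            t̪        d̪      
alveolar          —         d       
velar             k         ɡ       
uvular            q         ɢ       
Every place of articulation has a voiceless member except alveolar, where /t/ would be expected.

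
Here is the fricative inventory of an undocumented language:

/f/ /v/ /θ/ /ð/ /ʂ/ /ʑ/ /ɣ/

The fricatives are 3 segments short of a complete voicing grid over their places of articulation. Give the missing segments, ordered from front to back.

place of articulation  voiceless  voiced  
labiodental       f         v       
dental            θ         ð       
retroflex         ʂ         —       
alveolo-palatal   —         ʑ       
velar             —         ɣ       
Gaps, from front to back: retroflex lacks voiced (/ʐ/); alveolo-palatal lacks voiceless (/ɕ/); velar lacks voiceless (/x/).

/ʐ/, /ɕ/, /x/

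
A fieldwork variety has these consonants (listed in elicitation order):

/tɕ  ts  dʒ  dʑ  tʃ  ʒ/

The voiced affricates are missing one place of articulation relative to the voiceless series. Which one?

alveolar: voiceless /ts/, voiced —.
postalveolar: voiceless /tʃ/, voiced /dʒ/.
alveolo-palatal: voiceless /tɕ/, voiced /dʑ/.
Every place of articulation has a voiced member except alveolar, where /dz/ would be expected.

alveolar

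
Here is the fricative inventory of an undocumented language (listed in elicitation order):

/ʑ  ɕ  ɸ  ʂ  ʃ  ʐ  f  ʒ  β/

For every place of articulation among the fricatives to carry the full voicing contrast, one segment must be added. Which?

Voiceless: /ɸ/ (bilabial), /f/ (labiodental), /ʃ/ (postalveolar), /ʂ/ (retroflex), /ɕ/ (alveolo-palatal).
Voiced: /β/ (bilabial), /ʒ/ (postalveolar), /ʐ/ (retroflex), /ʑ/ (alveolo-palatal).
The labiodental row has no voiced member, so the gap is the voiced labiodental fricative /v/.

/v/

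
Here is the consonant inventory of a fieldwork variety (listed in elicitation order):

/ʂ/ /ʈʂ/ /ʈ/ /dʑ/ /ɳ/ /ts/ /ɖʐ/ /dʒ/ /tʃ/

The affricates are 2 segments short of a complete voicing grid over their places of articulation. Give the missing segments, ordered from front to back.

Voiceless: /ts/ (alveolar), /tʃ/ (postalveolar), /ʈʂ/ (retroflex).
Voiced: /dʒ/ (postalveolar), /ɖʐ/ (retroflex), /dʑ/ (alveolo-palatal).
Gaps, from front to back: alveolar lacks voiced (/dz/); alveolo-palatal lacks voiceless (/tɕ/).

/dz/, /tɕ/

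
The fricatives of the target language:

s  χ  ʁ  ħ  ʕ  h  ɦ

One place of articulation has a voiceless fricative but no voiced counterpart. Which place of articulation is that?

alveolar: voiceless /s/, voiced —.
uvular: voiceless /χ/, voiced /ʁ/.
pharyngeal: voiceless /ħ/, voiced /ʕ/.
glottal: voiceless /h/, voiced /ɦ/.
Every place of articulation has a voiced member except alveolar, where /z/ would be expected.

alveolar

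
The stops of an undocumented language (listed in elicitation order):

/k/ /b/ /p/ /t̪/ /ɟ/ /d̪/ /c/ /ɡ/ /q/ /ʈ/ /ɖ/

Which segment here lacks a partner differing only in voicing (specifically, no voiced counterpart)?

Bilabial: /p/ ~ /b/
Dental: /t̪/ ~ /d̪/
Retroflex: /ʈ/ ~ /ɖ/
Palatal: /c/ ~ /ɟ/
Velar: /k/ ~ /ɡ/
Uvular: only /q/ (voiceless); no voiced partner.
So /q/ is the unpaired segment.

/q/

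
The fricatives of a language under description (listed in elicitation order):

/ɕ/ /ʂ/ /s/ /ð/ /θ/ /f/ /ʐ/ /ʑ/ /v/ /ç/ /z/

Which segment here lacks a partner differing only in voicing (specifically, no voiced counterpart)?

Labiodental: /f/ ~ /v/
Dental: /θ/ ~ /ð/
Alveolar: /s/ ~ /z/
Retroflex: /ʂ/ ~ /ʐ/
Alveolo-palatal: /ɕ/ ~ /ʑ/
Palatal: only /ç/ (voiceless); no voiced partner.
So /ç/ is the unpaired segment.

/ç/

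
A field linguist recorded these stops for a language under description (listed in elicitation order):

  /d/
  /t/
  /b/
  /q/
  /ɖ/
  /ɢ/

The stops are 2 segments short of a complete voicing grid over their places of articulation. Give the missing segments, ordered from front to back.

place of articulation  voiceless  voiced  
bilabial          —         b       
alveolar          t         d       
retroflex         —         ɖ       
uvular            q         ɢ       
Gaps, from front to back: bilabial lacks voiceless (/p/); retroflex lacks voiceless (/ʈ/).

/p/, /ʈ/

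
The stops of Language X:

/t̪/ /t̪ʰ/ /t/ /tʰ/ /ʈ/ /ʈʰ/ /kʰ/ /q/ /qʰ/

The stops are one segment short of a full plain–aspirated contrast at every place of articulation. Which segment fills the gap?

place of articulation  plain     aspirated
dental            t̪        t̪ʰ     
alveolar          t         tʰ      
retroflex         ʈ         ʈʰ      
velar             —         kʰ      
uvular            q         qʰ      
The velar row has no plain member, so the gap is the plain velar stop /k/.

/k/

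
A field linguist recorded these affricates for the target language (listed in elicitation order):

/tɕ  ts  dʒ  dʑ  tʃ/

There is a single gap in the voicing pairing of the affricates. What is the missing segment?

/dz/

place of articulation  voiceless  voiced  
alveolar          ts        —       
postalveolar      tʃ        dʒ      
alveolo-palatal   tɕ        dʑ      
The alveolar row has no voiced member, so the gap is the voiced alveolar affricate /dz/.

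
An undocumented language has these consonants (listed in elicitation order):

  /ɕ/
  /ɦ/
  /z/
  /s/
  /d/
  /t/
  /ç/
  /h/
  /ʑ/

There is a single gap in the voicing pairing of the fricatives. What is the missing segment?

/ʝ/

Voiceless: /s/ (alveolar), /ɕ/ (alveolo-palatal), /ç/ (palatal), /h/ (glottal).
Voiced: /z/ (alveolar), /ʑ/ (alveolo-palatal), /ɦ/ (glottal).
The palatal row has no voiced member, so the gap is the voiced palatal fricative /ʝ/.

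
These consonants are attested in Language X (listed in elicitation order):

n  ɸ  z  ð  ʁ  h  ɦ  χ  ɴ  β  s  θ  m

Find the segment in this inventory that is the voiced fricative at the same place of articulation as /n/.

/z/

/n/ is an alveolar nasal.
The voiced fricative at the same place is a voiced alveolar fricative — in this inventory, /z/.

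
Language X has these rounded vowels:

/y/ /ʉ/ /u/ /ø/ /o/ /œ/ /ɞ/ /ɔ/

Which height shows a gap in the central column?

high-mid

height            front     central   back    
high              y         ʉ         u       
high-mid          ø         —         o       
low-mid           œ         ɞ         ɔ       
Every height has a central member except high-mid, where /ɵ/ would be expected.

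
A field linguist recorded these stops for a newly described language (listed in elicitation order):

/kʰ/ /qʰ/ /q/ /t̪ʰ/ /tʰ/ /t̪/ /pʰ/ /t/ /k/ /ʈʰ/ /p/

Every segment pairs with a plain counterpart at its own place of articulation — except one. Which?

Bilabial: /p/ ~ /pʰ/
Dental: /t̪/ ~ /t̪ʰ/
Alveolar: /t/ ~ /tʰ/
Velar: /k/ ~ /kʰ/
Uvular: /q/ ~ /qʰ/
Retroflex: only /ʈʰ/ (aspirated); no plain partner.
So /ʈʰ/ is the unpaired segment.

/ʈʰ/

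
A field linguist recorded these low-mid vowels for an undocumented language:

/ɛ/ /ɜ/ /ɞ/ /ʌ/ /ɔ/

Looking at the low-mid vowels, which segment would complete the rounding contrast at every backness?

front: unrounded /ɛ/, rounded —.
central: unrounded /ɜ/, rounded /ɞ/.
back: unrounded /ʌ/, rounded /ɔ/.
The front row has no rounded member, so the gap is the front rounded vowel /œ/.

/œ/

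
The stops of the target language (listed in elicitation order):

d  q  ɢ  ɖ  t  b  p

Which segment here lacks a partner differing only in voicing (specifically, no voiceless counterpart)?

Bilabial: /p/ ~ /b/
Alveolar: /t/ ~ /d/
Uvular: /q/ ~ /ɢ/
Retroflex: only /ɖ/ (voiced); no voiceless partner.
So /ɖ/ is the unpaired segment.

/ɖ/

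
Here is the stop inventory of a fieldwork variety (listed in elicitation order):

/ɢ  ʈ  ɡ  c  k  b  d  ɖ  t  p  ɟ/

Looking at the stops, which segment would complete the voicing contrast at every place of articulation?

bilabial: voiceless /p/, voiced /b/.
alveolar: voiceless /t/, voiced /d/.
retroflex: voiceless /ʈ/, voiced /ɖ/.
palatal: voiceless /c/, voiced /ɟ/.
velar: voiceless /k/, voiced /ɡ/.
uvular: voiceless —, voiced /ɢ/.
The uvular row has no voiceless member, so the gap is the voiceless uvular stop /q/.

/q/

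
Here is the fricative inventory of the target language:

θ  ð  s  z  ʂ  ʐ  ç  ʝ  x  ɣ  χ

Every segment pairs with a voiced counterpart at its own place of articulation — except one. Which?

Dental: /θ/ ~ /ð/
Alveolar: /s/ ~ /z/
Retroflex: /ʂ/ ~ /ʐ/
Palatal: /ç/ ~ /ʝ/
Velar: /x/ ~ /ɣ/
Uvular: only /χ/ (voiceless); no voiced partner.
So /χ/ is the unpaired segment.

/χ/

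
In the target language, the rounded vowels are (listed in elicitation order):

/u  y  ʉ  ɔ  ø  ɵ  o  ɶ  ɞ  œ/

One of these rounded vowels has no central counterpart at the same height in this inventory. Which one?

/ɶ/

High: /y/ ~ /ʉ/ ~ /u/
High-mid: /ø/ ~ /ɵ/ ~ /o/
Low-mid: /œ/ ~ /ɞ/ ~ /ɔ/
Low: only /ɶ/ (front); no central partner.
So /ɶ/ is the unpaired segment.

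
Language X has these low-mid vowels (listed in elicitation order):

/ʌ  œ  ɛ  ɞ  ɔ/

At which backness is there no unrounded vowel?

Unrounded: /ɛ/ (front), /ʌ/ (back).
Rounded: /œ/ (front), /ɞ/ (central), /ɔ/ (back).
Every backness has an unrounded member except central, where /ɜ/ would be expected.

central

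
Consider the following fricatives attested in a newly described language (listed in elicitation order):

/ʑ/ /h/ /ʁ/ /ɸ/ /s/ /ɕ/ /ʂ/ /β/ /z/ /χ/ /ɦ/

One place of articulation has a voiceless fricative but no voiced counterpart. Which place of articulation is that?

place of articulation  voiceless  voiced  
bilabial          ɸ         β       
alveolar          s         z       
retroflex         ʂ         —       
alveolo-palatal   ɕ         ʑ       
uvular            χ         ʁ       
glottal           h         ɦ       
Every place of articulation has a voiced member except retroflex, where /ʐ/ would be expected.

retroflex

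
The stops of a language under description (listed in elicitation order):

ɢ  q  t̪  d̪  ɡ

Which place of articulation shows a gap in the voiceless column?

velar

dental: voiceless /t̪/, voiced /d̪/.
velar: voiceless —, voiced /ɡ/.
uvular: voiceless /q/, voiced /ɢ/.
Every place of articulation has a voiceless member except velar, where /k/ would be expected.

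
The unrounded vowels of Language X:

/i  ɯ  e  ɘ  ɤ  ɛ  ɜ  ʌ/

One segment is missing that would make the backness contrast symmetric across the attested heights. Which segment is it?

Front: /i/ (high), /e/ (high-mid), /ɛ/ (low-mid).
Central: /ɘ/ (high-mid), /ɜ/ (low-mid).
Back: /ɯ/ (high), /ɤ/ (high-mid), /ʌ/ (low-mid).
The high row has no central member, so the gap is the high central unrounded vowel /ɨ/.

/ɨ/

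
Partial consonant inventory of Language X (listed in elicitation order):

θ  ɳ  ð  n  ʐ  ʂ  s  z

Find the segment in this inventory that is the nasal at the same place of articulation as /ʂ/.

/ɳ/

/ʂ/ is a voiceless retroflex fricative.
The nasal at the same place is a retroflex nasal — in this inventory, /ɳ/.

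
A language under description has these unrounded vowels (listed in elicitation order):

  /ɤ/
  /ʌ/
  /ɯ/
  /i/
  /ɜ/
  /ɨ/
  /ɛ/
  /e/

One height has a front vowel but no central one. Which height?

high-mid

high: front /i/, central /ɨ/, back /ɯ/.
high-mid: front /e/, central —, back /ɤ/.
low-mid: front /ɛ/, central /ɜ/, back /ʌ/.
Every height has a central member except high-mid, where /ɘ/ would be expected.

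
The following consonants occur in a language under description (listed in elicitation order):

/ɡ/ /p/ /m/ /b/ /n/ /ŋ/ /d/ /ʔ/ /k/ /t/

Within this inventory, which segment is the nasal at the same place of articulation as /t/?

/t/ is a voiceless alveolar stop.
The nasal at the same place is an alveolar nasal — in this inventory, /n/.

/n/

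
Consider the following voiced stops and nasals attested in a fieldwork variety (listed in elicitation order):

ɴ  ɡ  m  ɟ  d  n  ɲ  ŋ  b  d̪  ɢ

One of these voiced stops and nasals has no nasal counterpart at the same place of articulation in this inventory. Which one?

Bilabial: /b/ ~ /m/
Alveolar: /d/ ~ /n/
Palatal: /ɟ/ ~ /ɲ/
Velar: /ɡ/ ~ /ŋ/
Uvular: /ɢ/ ~ /ɴ/
Dental: only /d̪/ (oral stop); no nasal partner.
So /d̪/ is the unpaired segment.

/d̪/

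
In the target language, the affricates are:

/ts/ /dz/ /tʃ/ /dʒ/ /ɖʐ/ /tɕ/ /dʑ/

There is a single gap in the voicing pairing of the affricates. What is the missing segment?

/ʈʂ/

alveolar: voiceless /ts/, voiced /dz/.
postalveolar: voiceless /tʃ/, voiced /dʒ/.
retroflex: voiceless —, voiced /ɖʐ/.
alveolo-palatal: voiceless /tɕ/, voiced /dʑ/.
The retroflex row has no voiceless member, so the gap is the voiceless retroflex affricate /ʈʂ/.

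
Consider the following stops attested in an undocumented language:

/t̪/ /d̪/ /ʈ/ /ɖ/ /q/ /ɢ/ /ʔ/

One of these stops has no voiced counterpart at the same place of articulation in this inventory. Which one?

Dental: /t̪/ ~ /d̪/
Retroflex: /ʈ/ ~ /ɖ/
Uvular: /q/ ~ /ɢ/
Glottal: only /ʔ/ (voiceless); no voiced partner.
So /ʔ/ is the unpaired segment.

/ʔ/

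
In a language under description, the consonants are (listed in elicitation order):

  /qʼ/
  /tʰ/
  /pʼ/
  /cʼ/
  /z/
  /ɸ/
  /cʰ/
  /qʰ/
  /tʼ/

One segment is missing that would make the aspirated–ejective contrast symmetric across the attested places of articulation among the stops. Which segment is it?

place of articulation  aspirated  ejective
bilabial          —         pʼ      
alveolar          tʰ        tʼ      
palatal           cʰ        cʼ      
uvular            qʰ        qʼ      
The bilabial row has no aspirated member, so the gap is the aspirated bilabial stop /pʰ/.

/pʰ/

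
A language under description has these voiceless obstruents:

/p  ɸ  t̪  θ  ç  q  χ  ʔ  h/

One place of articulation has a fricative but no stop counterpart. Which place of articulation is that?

bilabial: stop /p/, fricative /ɸ/.
dental: stop /t̪/, fricative /θ/.
palatal: stop —, fricative /ç/.
uvular: stop /q/, fricative /χ/.
glottal: stop /ʔ/, fricative /h/.
Every place of articulation has a stop member except palatal, where /c/ would be expected.

palatal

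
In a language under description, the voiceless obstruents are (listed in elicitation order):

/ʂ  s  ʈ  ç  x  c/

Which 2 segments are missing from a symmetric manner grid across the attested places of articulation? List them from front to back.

Stop: /ʈ/ (retroflex), /c/ (palatal).
Fricative: /s/ (alveolar), /ʂ/ (retroflex), /ç/ (palatal), /x/ (velar).
Gaps, from front to back: alveolar lacks stop (/t/); velar lacks stop (/k/).

/t/, /k/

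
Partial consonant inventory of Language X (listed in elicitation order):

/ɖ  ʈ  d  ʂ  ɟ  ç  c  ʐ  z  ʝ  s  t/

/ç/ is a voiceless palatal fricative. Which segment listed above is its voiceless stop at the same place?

/c/

The voiceless stop at the same place is a voiceless palatal stop — in this inventory, /c/.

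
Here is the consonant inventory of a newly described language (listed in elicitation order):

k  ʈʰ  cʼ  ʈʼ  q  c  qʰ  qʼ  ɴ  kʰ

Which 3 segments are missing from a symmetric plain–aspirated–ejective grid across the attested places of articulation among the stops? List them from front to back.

place of articulation  plain     aspirated  ejective
retroflex         —         ʈʰ        ʈʼ      
palatal           c         —         cʼ      
velar             k         kʰ        —       
uvular            q         qʰ        qʼ      
Gaps, from front to back: retroflex lacks plain (/ʈ/); palatal lacks aspirated (/cʰ/); velar lacks ejective (/kʼ/).

/ʈ/, /cʰ/, /kʼ/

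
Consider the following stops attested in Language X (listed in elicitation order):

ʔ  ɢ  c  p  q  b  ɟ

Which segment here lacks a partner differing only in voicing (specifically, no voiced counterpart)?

/ʔ/

Bilabial: /p/ ~ /b/
Palatal: /c/ ~ /ɟ/
Uvular: /q/ ~ /ɢ/
Glottal: only /ʔ/ (voiceless); no voiced partner.
So /ʔ/ is the unpaired segment.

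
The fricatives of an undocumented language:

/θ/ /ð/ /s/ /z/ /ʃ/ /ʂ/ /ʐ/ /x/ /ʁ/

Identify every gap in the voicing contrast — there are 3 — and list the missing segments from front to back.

dental: voiceless /θ/, voiced /ð/.
alveolar: voiceless /s/, voiced /z/.
postalveolar: voiceless /ʃ/, voiced —.
retroflex: voiceless /ʂ/, voiced /ʐ/.
velar: voiceless /x/, voiced —.
uvular: voiceless —, voiced /ʁ/.
Gaps, from front to back: postalveolar lacks voiced (/ʒ/); velar lacks voiced (/ɣ/); uvular lacks voiceless (/χ/).

/ʒ/, /ɣ/, /χ/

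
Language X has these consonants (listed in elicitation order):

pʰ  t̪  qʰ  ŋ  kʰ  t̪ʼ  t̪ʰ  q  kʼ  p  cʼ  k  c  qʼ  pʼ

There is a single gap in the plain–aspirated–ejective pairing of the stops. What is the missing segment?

Plain: /p/ (bilabial), /t̪/ (dental), /c/ (palatal), /k/ (velar), /q/ (uvular).
Aspirated: /pʰ/ (bilabial), /t̪ʰ/ (dental), /kʰ/ (velar), /qʰ/ (uvular).
Ejective: /pʼ/ (bilabial), /t̪ʼ/ (dental), /cʼ/ (palatal), /kʼ/ (velar), /qʼ/ (uvular).
The palatal row has no aspirated member, so the gap is the aspirated palatal stop /cʰ/.

/cʰ/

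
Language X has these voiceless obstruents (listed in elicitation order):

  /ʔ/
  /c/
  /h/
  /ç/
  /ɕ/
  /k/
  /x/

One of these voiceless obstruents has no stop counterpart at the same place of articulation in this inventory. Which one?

/ɕ/

Palatal: /c/ ~ /ç/
Velar: /k/ ~ /x/
Glottal: /ʔ/ ~ /h/
Alveolo-palatal: only /ɕ/ (fricative); no stop partner.
So /ɕ/ is the unpaired segment.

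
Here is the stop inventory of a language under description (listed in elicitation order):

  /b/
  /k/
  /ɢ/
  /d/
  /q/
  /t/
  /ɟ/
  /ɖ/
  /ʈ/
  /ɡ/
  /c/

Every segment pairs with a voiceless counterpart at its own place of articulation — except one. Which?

Alveolar: /t/ ~ /d/
Retroflex: /ʈ/ ~ /ɖ/
Palatal: /c/ ~ /ɟ/
Velar: /k/ ~ /ɡ/
Uvular: /q/ ~ /ɢ/
Bilabial: only /b/ (voiced); no voiceless partner.
So /b/ is the unpaired segment.

/b/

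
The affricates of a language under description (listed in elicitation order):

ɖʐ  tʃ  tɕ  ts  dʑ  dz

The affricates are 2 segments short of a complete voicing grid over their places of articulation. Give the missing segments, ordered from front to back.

/dʒ/, /ʈʂ/

place of articulation  voiceless  voiced  
alveolar          ts        dz      
postalveolar      tʃ        —       
retroflex         —         ɖʐ      
alveolo-palatal   tɕ        dʑ      
Gaps, from front to back: postalveolar lacks voiced (/dʒ/); retroflex lacks voiceless (/ʈʂ/).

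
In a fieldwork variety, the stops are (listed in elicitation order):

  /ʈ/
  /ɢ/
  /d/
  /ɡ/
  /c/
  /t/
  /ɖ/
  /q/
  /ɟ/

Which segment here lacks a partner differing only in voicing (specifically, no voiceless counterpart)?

Alveolar: /t/ ~ /d/
Retroflex: /ʈ/ ~ /ɖ/
Palatal: /c/ ~ /ɟ/
Uvular: /q/ ~ /ɢ/
Velar: only /ɡ/ (voiced); no voiceless partner.
So /ɡ/ is the unpaired segment.

/ɡ/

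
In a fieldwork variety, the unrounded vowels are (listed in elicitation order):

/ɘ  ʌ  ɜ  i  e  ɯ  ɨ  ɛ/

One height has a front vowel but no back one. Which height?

high-mid

Front: /i/ (high), /e/ (high-mid), /ɛ/ (low-mid).
Central: /ɨ/ (high), /ɘ/ (high-mid), /ɜ/ (low-mid).
Back: /ɯ/ (high), /ʌ/ (low-mid).
Every height has a back member except high-mid, where /ɤ/ would be expected.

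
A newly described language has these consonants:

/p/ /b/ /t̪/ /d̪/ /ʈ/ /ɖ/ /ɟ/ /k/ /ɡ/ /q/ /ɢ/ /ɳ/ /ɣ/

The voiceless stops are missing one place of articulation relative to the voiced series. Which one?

Voiceless: /p/ (bilabial), /t̪/ (dental), /ʈ/ (retroflex), /k/ (velar), /q/ (uvular).
Voiced: /b/ (bilabial), /d̪/ (dental), /ɖ/ (retroflex), /ɟ/ (palatal), /ɡ/ (velar), /ɢ/ (uvular).
Every place of articulation has a voiceless member except palatal, where /c/ would be expected.

palatal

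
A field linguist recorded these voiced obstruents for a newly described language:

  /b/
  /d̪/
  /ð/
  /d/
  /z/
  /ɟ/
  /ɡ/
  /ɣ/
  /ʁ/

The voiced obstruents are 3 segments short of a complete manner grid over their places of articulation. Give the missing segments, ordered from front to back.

Stop: /b/ (bilabial), /d̪/ (dental), /d/ (alveolar), /ɟ/ (palatal), /ɡ/ (velar).
Fricative: /ð/ (dental), /z/ (alveolar), /ɣ/ (velar), /ʁ/ (uvular).
Gaps, from front to back: bilabial lacks fricative (/β/); palatal lacks fricative (/ʝ/); uvular lacks stop (/ɢ/).

/β/, /ʝ/, /ɢ/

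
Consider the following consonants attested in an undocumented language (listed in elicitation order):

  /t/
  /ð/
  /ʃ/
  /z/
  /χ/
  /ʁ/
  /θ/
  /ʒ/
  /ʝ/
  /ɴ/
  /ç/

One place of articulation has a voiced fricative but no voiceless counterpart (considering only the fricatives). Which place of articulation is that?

dental: voiceless /θ/, voiced /ð/.
alveolar: voiceless —, voiced /z/.
postalveolar: voiceless /ʃ/, voiced /ʒ/.
palatal: voiceless /ç/, voiced /ʝ/.
uvular: voiceless /χ/, voiced /ʁ/.
Every place of articulation has a voiceless member except alveolar, where /s/ would be expected.

alveolar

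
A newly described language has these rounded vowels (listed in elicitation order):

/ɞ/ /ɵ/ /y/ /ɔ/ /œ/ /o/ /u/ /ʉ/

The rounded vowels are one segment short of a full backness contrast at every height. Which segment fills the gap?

height            front     central   back    
high              y         ʉ         u       
high-mid          —         ɵ         o       
low-mid           œ         ɞ         ɔ       
The high-mid row has no front member, so the gap is the high-mid front rounded vowel /ø/.

/ø/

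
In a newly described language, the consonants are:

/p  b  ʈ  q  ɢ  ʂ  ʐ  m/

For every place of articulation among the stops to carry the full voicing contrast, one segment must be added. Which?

place of articulation  voiceless  voiced  
bilabial          p         b       
retroflex         ʈ         —       
uvular            q         ɢ       
The retroflex row has no voiced member, so the gap is the voiced retroflex stop /ɖ/.

/ɖ/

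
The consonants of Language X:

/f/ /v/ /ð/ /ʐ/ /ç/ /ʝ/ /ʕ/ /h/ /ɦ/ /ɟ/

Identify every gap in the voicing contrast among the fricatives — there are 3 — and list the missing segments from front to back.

labiodental: voiceless /f/, voiced /v/.
dental: voiceless —, voiced /ð/.
retroflex: voiceless —, voiced /ʐ/.
palatal: voiceless /ç/, voiced /ʝ/.
pharyngeal: voiceless —, voiced /ʕ/.
glottal: voiceless /h/, voiced /ɦ/.
Gaps, from front to back: dental lacks voiceless (/θ/); retroflex lacks voiceless (/ʂ/); pharyngeal lacks voiceless (/ħ/).

/θ/, /ʂ/, /ħ/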